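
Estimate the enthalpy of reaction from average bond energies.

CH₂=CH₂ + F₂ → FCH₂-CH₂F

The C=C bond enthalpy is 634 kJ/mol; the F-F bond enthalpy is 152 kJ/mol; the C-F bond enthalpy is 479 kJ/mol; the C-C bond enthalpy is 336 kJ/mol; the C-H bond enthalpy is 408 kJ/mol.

Bonds broken (reactants):
  C-H: 4 × 408 = 1632
  C=C: 1 × 634 = 634
  F-F: 1 × 152 = 152
  Σ(broken) = 2418 kJ
Bonds formed (products):
  C-C: 1 × 336 = 336
  C-F: 2 × 479 = 958
  C-H: 4 × 408 = 1632
  Σ(formed) = 2926 kJ
ΔH = Σ(broken) − Σ(formed) = 2418 − 2926 = −508 kJ

ΔH ≈ −508 kJ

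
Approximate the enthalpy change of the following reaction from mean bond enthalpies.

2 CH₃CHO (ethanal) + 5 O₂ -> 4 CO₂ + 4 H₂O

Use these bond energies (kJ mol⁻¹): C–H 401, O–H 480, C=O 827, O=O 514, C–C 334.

Bonds broken (reactants):
  C–C: 2 × 334 = 668
  C–H: 8 × 401 = 3208
  C=O: 2 × 827 = 1654
  O=O: 5 × 514 = 2570
  Σ(broken) = 8100 kJ
Bonds formed (products):
  C=O: 8 × 827 = 6616
  O–H: 8 × 480 = 3840
  Σ(formed) = 10456 kJ
ΔH = Σ(broken) − Σ(formed) = 8100 − 10456 = −2356 kJ

ΔH ≈ −2356 kJ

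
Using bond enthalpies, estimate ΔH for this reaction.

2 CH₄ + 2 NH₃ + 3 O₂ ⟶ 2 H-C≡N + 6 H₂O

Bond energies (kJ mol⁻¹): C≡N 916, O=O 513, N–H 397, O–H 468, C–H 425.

ΔH ≈ −977 kJ

Bonds broken (reactants):
  C–H: 8 × 425 = 3400
  N–H: 6 × 397 = 2382
  O=O: 3 × 513 = 1539
  Σ(broken) = 7321 kJ
Bonds formed (products):
  C≡N: 2 × 916 = 1832
  C–H: 2 × 425 = 850
  O–H: 12 × 468 = 5616
  Σ(formed) = 8298 kJ
ΔH = Σ(broken) − Σ(formed) = 7321 − 8298 = −977 kJ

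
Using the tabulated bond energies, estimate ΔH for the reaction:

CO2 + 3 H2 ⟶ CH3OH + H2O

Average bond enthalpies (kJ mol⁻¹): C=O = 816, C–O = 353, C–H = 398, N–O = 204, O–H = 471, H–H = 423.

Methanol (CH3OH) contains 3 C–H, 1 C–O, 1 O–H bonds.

Bonds broken (reactants):
  C=O: 2 × 816 = 1632
  H–H: 3 × 423 = 1269
  Σ(broken) = 2901 kJ
Bonds formed (products):
  C–H: 3 × 398 = 1194
  C–O: 1 × 353 = 353
  O–H: 3 × 471 = 1413
  Σ(formed) = 2960 kJ
ΔH = Σ(broken) − Σ(formed) = 2901 − 2960 = −59 kJ

ΔH ≈ −59 kJ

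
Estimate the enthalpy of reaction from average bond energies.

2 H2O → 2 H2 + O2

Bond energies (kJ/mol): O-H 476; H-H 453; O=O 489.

ΔH ≈ +509 kJ

Bonds broken (reactants):
  O-H: 4 × 476 = 1904
  Σ(broken) = 1904 kJ
Bonds formed (products):
  H-H: 2 × 453 = 906
  O=O: 1 × 489 = 489
  Σ(formed) = 1395 kJ
ΔH = Σ(broken) − Σ(formed) = 1904 − 1395 = +509 kJ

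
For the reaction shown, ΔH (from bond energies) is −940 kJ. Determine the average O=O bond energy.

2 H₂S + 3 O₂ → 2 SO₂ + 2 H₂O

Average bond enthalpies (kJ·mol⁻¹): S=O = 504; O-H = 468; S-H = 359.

D(O=O) ≈ 504 kJ/mol

Let D be the O=O bond energy.
Σ(broken) = 3×D + 4×359 = 1436 + 3D
Σ(formed) = 4×468 + 4×504 = 3888
ΔH = Σ(broken) − Σ(formed) = (1436 + 3D) − (3888) = −2452 + 3D
Setting this equal to −940 kJ gives 3D = 1512, so D = 504 kJ/mol.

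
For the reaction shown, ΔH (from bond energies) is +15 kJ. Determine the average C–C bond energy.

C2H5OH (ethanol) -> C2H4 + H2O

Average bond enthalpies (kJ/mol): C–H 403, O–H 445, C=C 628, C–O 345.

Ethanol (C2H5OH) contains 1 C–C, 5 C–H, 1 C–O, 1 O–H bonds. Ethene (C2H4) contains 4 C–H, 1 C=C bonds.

Let D be the C–C bond energy.
Σ(broken) = 1×D + 5×403 + 1×345 + 1×445 = 2805 + D
Σ(formed) = 4×403 + 1×628 + 2×445 = 3130
ΔH = Σ(broken) − Σ(formed) = (2805 + D) − (3130) = −325 + D
Setting this equal to +15 kJ gives D = 340 kJ/mol.

D(C–C) ≈ 340 kJ/mol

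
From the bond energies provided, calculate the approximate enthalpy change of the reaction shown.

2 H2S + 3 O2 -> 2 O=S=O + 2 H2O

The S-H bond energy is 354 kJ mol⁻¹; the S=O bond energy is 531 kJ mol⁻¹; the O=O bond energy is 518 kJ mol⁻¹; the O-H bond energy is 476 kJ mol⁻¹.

Bonds broken (reactants):
  O=O: 3 × 518 = 1554
  S-H: 4 × 354 = 1416
  Σ(broken) = 2970 kJ
Bonds formed (products):
  O-H: 4 × 476 = 1904
  S=O: 4 × 531 = 2124
  Σ(formed) = 4028 kJ
ΔH = Σ(broken) − Σ(formed) = 2970 − 4028 = −1058 kJ

ΔH ≈ −1058 kJ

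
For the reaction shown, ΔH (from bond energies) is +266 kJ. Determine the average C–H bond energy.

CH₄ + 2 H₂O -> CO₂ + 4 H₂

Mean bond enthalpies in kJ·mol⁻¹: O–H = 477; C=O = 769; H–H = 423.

Let D be the C–H bond energy.
Σ(broken) = 4×D + 4×477 = 1908 + 4D
Σ(formed) = 2×769 + 4×423 = 3230
ΔH = Σ(broken) − Σ(formed) = (1908 + 4D) − (3230) = −1322 + 4D
Setting this equal to +266 kJ gives 4D = 1588, so D = 397 kJ/mol.

D(C–H) ≈ 397 kJ/mol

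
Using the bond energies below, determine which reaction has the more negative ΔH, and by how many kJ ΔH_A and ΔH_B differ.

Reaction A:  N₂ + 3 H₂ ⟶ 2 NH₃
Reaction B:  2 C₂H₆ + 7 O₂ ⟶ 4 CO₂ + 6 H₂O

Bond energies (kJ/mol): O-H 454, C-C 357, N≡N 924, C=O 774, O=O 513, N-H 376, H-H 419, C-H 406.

Reaction B, by 2388 kJ

Reaction A:
  Bonds broken (reactants):
    H-H: 3 × 419 = 1257
    N≡N: 1 × 924 = 924
    Σ(broken) = 2181 kJ
  Bonds formed (products):
    N-H: 6 × 376 = 2256
    Σ(formed) = 2256 kJ
  ΔH_A = 2181 − 2256 = −75 kJ
Reaction B:
  Bonds broken (reactants):
    C-C: 2 × 357 = 714
    C-H: 12 × 406 = 4872
    O=O: 7 × 513 = 3591
    Σ(broken) = 9177 kJ
  Bonds formed (products):
    C=O: 8 × 774 = 6192
    O-H: 12 × 454 = 5448
    Σ(formed) = 11640 kJ
  ΔH_B = 9177 − 11640 = −2463 kJ
ΔH_A − ΔH_B = +2388 kJ, so reaction B has the more negative ΔH; |ΔH_A − ΔH_B| = 2388 kJ.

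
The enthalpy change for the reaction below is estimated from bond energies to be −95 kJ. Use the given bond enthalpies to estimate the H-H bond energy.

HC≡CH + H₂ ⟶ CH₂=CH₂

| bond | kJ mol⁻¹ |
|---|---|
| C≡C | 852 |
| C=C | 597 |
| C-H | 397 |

Let D be the H-H bond energy.
Σ(broken) = 1×852 + 2×397 + 1×D = 1646 + D
Σ(formed) = 4×397 + 1×597 = 2185
ΔH = Σ(broken) − Σ(formed) = (1646 + D) − (2185) = −539 + D
Setting this equal to −95 kJ gives D = 444 kJ/mol.

D(H-H) ≈ 444 kJ/mol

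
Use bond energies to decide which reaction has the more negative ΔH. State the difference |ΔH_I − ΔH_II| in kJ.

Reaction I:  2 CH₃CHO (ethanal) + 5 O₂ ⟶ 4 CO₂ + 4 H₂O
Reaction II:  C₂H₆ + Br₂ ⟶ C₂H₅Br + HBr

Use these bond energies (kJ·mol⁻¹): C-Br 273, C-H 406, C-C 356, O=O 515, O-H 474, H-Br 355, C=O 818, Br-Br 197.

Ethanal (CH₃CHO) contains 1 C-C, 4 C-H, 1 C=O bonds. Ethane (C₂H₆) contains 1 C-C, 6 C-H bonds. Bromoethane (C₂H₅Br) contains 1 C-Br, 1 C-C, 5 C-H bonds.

Reaction I, by 2140 kJ

Reaction I:
  Bonds broken (reactants):
    C-C: 2 × 356 = 712
    C-H: 8 × 406 = 3248
    C=O: 2 × 818 = 1636
    O=O: 5 × 515 = 2575
    Σ(broken) = 8171 kJ
  Bonds formed (products):
    C=O: 8 × 818 = 6544
    O-H: 8 × 474 = 3792
    Σ(formed) = 10336 kJ
  ΔH_I = 8171 − 10336 = −2165 kJ
Reaction II:
  Bonds broken (reactants):
    Br-Br: 1 × 197 = 197
    C-C: 1 × 356 = 356
    C-H: 6 × 406 = 2436
    Σ(broken) = 2989 kJ
  Bonds formed (products):
    C-Br: 1 × 273 = 273
    C-C: 1 × 356 = 356
    C-H: 5 × 406 = 2030
    H-Br: 1 × 355 = 355
    Σ(formed) = 3014 kJ
  ΔH_II = 2989 − 3014 = −25 kJ
ΔH_I − ΔH_II = −2140 kJ, so reaction I has the more negative ΔH; |ΔH_I − ΔH_II| = 2140 kJ.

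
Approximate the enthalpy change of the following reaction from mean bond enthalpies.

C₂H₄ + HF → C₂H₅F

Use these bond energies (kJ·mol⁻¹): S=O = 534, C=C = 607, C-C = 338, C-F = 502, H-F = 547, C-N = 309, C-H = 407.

Bonds broken (reactants):
  C-H: 4 × 407 = 1628
  C=C: 1 × 607 = 607
  H-F: 1 × 547 = 547
  Σ(broken) = 2782 kJ
Bonds formed (products):
  C-C: 1 × 338 = 338
  C-F: 1 × 502 = 502
  C-H: 5 × 407 = 2035
  Σ(formed) = 2875 kJ
ΔH = Σ(broken) − Σ(formed) = 2782 − 2875 = −93 kJ

ΔH ≈ −93 kJ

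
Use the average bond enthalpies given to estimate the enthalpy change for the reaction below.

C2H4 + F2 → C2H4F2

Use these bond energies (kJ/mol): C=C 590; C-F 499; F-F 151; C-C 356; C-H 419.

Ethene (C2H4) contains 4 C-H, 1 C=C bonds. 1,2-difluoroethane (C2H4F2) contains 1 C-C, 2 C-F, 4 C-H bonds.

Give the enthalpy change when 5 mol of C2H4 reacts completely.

ΔH = −3065 kJ

Bonds broken (reactants):
  C-H: 4 × 419 = 1676
  C=C: 1 × 590 = 590
  F-F: 1 × 151 = 151
  Σ(broken) = 2417 kJ
Bonds formed (products):
  C-C: 1 × 356 = 356
  C-F: 2 × 499 = 998
  C-H: 4 × 419 = 1676
  Σ(formed) = 3030 kJ
ΔH = Σ(broken) − Σ(formed) = 2417 − 3030 = −613 kJ
For 5× the reaction as written: 5 × (−613) = −3065 kJ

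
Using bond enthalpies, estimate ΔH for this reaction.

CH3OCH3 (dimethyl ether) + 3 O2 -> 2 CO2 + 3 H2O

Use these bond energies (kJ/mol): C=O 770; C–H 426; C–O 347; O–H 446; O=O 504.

Bonds broken (reactants):
  C–H: 6 × 426 = 2556
  C–O: 2 × 347 = 694
  O=O: 3 × 504 = 1512
  Σ(broken) = 4762 kJ
Bonds formed (products):
  C=O: 4 × 770 = 3080
  O–H: 6 × 446 = 2676
  Σ(formed) = 5756 kJ
ΔH = Σ(broken) − Σ(formed) = 4762 − 5756 = −994 kJ

ΔH ≈ −994 kJ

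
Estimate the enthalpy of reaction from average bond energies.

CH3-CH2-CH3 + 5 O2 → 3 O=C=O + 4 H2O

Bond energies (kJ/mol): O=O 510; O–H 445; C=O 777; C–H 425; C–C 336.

Bonds broken (reactants):
  C–C: 2 × 336 = 672
  C–H: 8 × 425 = 3400
  O=O: 5 × 510 = 2550
  Σ(broken) = 6622 kJ
Bonds formed (products):
  C=O: 6 × 777 = 4662
  O–H: 8 × 445 = 3560
  Σ(formed) = 8222 kJ
ΔH = Σ(broken) − Σ(formed) = 6622 − 8222 = −1600 kJ

ΔH ≈ −1600 kJ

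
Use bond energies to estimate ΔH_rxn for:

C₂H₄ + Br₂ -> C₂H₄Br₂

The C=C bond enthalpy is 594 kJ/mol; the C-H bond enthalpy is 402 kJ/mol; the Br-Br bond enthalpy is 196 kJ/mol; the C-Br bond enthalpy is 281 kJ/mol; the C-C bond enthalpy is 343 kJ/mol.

Bonds broken (reactants):
  Br-Br: 1 × 196 = 196
  C-H: 4 × 402 = 1608
  C=C: 1 × 594 = 594
  Σ(broken) = 2398 kJ
Bonds formed (products):
  C-Br: 2 × 281 = 562
  C-C: 1 × 343 = 343
  C-H: 4 × 402 = 1608
  Σ(formed) = 2513 kJ
ΔH = Σ(broken) − Σ(formed) = 2398 − 2513 = −115 kJ

ΔH ≈ −115 kJ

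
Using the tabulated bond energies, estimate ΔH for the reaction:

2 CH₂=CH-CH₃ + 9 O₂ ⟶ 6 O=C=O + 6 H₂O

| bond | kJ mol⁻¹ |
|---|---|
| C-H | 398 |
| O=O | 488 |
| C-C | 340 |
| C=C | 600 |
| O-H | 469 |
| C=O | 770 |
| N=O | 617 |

ΔH ≈ −3820 kJ

Bonds broken (reactants):
  C-C: 2 × 340 = 680
  C-H: 12 × 398 = 4776
  C=C: 2 × 600 = 1200
  O=O: 9 × 488 = 4392
  Σ(broken) = 11048 kJ
Bonds formed (products):
  C=O: 12 × 770 = 9240
  O-H: 12 × 469 = 5628
  Σ(formed) = 14868 kJ
ΔH = Σ(broken) − Σ(formed) = 11048 − 14868 = −3820 kJ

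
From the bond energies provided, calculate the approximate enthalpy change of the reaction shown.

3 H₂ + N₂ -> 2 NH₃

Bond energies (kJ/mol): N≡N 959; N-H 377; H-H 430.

Bonds broken (reactants):
  H-H: 3 × 430 = 1290
  N≡N: 1 × 959 = 959
  Σ(broken) = 2249 kJ
Bonds formed (products):
  N-H: 6 × 377 = 2262
  Σ(formed) = 2262 kJ
ΔH = Σ(broken) − Σ(formed) = 2249 − 2262 = −13 kJ

ΔH ≈ −13 kJ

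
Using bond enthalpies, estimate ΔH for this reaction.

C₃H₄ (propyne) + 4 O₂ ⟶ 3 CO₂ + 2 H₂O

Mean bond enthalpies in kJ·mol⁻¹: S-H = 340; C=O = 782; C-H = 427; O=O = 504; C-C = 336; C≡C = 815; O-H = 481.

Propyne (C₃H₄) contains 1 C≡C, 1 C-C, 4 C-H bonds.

ΔH ≈ −1741 kJ

Bonds broken (reactants):
  C≡C: 1 × 815 = 815
  C-C: 1 × 336 = 336
  C-H: 4 × 427 = 1708
  O=O: 4 × 504 = 2016
  Σ(broken) = 4875 kJ
Bonds formed (products):
  C=O: 6 × 782 = 4692
  O-H: 4 × 481 = 1924
  Σ(formed) = 6616 kJ
ΔH = Σ(broken) − Σ(formed) = 4875 − 6616 = −1741 kJ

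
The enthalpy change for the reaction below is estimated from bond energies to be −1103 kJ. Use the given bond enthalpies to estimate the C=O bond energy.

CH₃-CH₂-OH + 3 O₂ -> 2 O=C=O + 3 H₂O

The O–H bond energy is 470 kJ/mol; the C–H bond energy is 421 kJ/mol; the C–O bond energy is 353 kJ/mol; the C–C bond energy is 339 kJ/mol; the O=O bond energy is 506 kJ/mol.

D(C=O) ≈ 767 kJ/mol

Let D be the C=O bond energy.
Σ(broken) = 1×339 + 5×421 + 1×353 + 1×470 + 3×506 = 4785
Σ(formed) = 4×D + 6×470 = 2820 + 4D
ΔH = Σ(broken) − Σ(formed) = (4785) − (2820 + 4D) = +1965 − 4D
Setting this equal to −1103 kJ gives 4D = 3068, so D = 767 kJ/mol.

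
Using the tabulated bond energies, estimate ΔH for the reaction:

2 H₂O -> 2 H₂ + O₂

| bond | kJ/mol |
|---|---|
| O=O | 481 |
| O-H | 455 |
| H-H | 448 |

ΔH ≈ +443 kJ

Bonds broken (reactants):
  O-H: 4 × 455 = 1820
  Σ(broken) = 1820 kJ
Bonds formed (products):
  H-H: 2 × 448 = 896
  O=O: 1 × 481 = 481
  Σ(formed) = 1377 kJ
ΔH = Σ(broken) − Σ(formed) = 1820 − 1377 = +443 kJ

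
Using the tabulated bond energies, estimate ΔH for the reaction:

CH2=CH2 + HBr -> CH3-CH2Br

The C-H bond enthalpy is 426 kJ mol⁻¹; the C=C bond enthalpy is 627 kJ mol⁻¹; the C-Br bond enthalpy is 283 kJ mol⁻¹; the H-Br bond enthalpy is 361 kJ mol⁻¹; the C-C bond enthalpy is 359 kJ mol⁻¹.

Bonds broken (reactants):
  C-H: 4 × 426 = 1704
  C=C: 1 × 627 = 627
  H-Br: 1 × 361 = 361
  Σ(broken) = 2692 kJ
Bonds formed (products):
  C-Br: 1 × 283 = 283
  C-C: 1 × 359 = 359
  C-H: 5 × 426 = 2130
  Σ(formed) = 2772 kJ
ΔH = Σ(broken) − Σ(formed) = 2692 − 2772 = −80 kJ

ΔH ≈ −80 kJ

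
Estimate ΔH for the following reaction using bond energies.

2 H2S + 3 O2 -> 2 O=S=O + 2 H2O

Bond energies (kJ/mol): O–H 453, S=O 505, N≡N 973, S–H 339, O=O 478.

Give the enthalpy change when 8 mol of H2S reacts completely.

Bonds broken (reactants):
  O=O: 3 × 478 = 1434
  S–H: 4 × 339 = 1356
  Σ(broken) = 2790 kJ
Bonds formed (products):
  O–H: 4 × 453 = 1812
  S=O: 4 × 505 = 2020
  Σ(formed) = 3832 kJ
ΔH = Σ(broken) − Σ(formed) = 2790 − 3832 = −1042 kJ
For 4× the reaction as written: 4 × (−1042) = −4168 kJ

ΔH = −4168 kJ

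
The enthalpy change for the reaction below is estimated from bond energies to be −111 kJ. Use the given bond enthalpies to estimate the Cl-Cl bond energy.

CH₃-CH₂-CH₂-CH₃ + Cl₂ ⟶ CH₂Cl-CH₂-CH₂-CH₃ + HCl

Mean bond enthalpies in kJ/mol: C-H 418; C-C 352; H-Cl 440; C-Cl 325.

Let D be the Cl-Cl bond energy.
Σ(broken) = 3×352 + 10×418 + 1×D = 5236 + D
Σ(formed) = 3×352 + 1×325 + 9×418 + 1×440 = 5583
ΔH = Σ(broken) − Σ(formed) = (5236 + D) − (5583) = −347 + D
Setting this equal to −111 kJ gives D = 236 kJ/mol.

D(Cl-Cl) ≈ 236 kJ/mol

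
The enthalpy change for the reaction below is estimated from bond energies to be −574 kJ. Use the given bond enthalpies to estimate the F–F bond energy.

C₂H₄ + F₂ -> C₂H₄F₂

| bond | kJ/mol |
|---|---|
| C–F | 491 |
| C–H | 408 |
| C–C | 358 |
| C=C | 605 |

D(F–F) ≈ 161 kJ/mol

Let D be the F–F bond energy.
Σ(broken) = 4×408 + 1×605 + 1×D = 2237 + D
Σ(formed) = 1×358 + 2×491 + 4×408 = 2972
ΔH = Σ(broken) − Σ(formed) = (2237 + D) − (2972) = −735 + D
Setting this equal to −574 kJ gives D = 161 kJ/mol.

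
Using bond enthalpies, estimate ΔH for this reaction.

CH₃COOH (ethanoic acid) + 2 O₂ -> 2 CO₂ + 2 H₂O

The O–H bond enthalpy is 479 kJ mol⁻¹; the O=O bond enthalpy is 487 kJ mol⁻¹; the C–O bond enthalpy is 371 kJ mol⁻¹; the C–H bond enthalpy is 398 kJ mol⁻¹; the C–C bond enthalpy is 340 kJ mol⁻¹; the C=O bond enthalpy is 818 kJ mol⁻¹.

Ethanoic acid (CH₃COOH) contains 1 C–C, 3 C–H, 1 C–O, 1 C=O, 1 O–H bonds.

ΔH ≈ −1012 kJ

Bonds broken (reactants):
  C–C: 1 × 340 = 340
  C–H: 3 × 398 = 1194
  C–O: 1 × 371 = 371
  C=O: 1 × 818 = 818
  O–H: 1 × 479 = 479
  O=O: 2 × 487 = 974
  Σ(broken) = 4176 kJ
Bonds formed (products):
  C=O: 4 × 818 = 3272
  O–H: 4 × 479 = 1916
  Σ(formed) = 5188 kJ
ΔH = Σ(broken) − Σ(formed) = 4176 − 5188 = −1012 kJ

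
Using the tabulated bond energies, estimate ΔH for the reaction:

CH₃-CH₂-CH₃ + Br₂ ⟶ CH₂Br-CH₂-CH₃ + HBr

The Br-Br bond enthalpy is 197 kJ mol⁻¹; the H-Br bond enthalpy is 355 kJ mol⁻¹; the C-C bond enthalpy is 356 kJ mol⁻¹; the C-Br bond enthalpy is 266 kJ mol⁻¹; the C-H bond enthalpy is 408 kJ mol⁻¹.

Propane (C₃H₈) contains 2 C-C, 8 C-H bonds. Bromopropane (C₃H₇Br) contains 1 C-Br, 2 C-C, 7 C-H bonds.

Bonds broken (reactants):
  Br-Br: 1 × 197 = 197
  C-C: 2 × 356 = 712
  C-H: 8 × 408 = 3264
  Σ(broken) = 4173 kJ
Bonds formed (products):
  C-Br: 1 × 266 = 266
  C-C: 2 × 356 = 712
  C-H: 7 × 408 = 2856
  H-Br: 1 × 355 = 355
  Σ(formed) = 4189 kJ
ΔH = Σ(broken) − Σ(formed) = 4173 − 4189 = −16 kJ

ΔH ≈ −16 kJ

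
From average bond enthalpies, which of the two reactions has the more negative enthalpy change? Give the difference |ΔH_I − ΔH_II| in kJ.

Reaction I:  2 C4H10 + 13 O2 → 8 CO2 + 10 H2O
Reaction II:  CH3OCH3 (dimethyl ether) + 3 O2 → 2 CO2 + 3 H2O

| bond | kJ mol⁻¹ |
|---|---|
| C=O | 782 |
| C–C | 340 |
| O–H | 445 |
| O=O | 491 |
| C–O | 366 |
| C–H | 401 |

Reaction I:
  Bonds broken (reactants):
    C–C: 6 × 340 = 2040
    C–H: 20 × 401 = 8020
    O=O: 13 × 491 = 6383
    Σ(broken) = 16443 kJ
  Bonds formed (products):
    C=O: 16 × 782 = 12512
    O–H: 20 × 445 = 8900
    Σ(formed) = 21412 kJ
  ΔH_I = 16443 − 21412 = −4969 kJ
Reaction II:
  Bonds broken (reactants):
    C–H: 6 × 401 = 2406
    C–O: 2 × 366 = 732
    O=O: 3 × 491 = 1473
    Σ(broken) = 4611 kJ
  Bonds formed (products):
    C=O: 4 × 782 = 3128
    O–H: 6 × 445 = 2670
    Σ(formed) = 5798 kJ
  ΔH_II = 4611 − 5798 = −1187 kJ
ΔH_I − ΔH_II = −3782 kJ, so reaction I has the more negative ΔH; |ΔH_I − ΔH_II| = 3782 kJ.

Reaction I, by 3782 kJ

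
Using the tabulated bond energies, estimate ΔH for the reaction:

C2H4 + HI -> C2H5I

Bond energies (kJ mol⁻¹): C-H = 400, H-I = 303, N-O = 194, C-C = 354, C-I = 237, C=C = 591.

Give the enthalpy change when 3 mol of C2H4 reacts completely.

ΔH = −291 kJ

Bonds broken (reactants):
  C-H: 4 × 400 = 1600
  C=C: 1 × 591 = 591
  H-I: 1 × 303 = 303
  Σ(broken) = 2494 kJ
Bonds formed (products):
  C-C: 1 × 354 = 354
  C-H: 5 × 400 = 2000
  C-I: 1 × 237 = 237
  Σ(formed) = 2591 kJ
ΔH = Σ(broken) − Σ(formed) = 2494 − 2591 = −97 kJ
For 3× the reaction as written: 3 × (−97) = −291 kJ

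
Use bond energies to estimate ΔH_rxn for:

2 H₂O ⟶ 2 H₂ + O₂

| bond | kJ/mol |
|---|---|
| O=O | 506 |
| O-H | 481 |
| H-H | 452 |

ΔH ≈ +514 kJ

Bonds broken (reactants):
  O-H: 4 × 481 = 1924
  Σ(broken) = 1924 kJ
Bonds formed (products):
  H-H: 2 × 452 = 904
  O=O: 1 × 506 = 506
  Σ(formed) = 1410 kJ
ΔH = Σ(broken) − Σ(formed) = 1924 − 1410 = +514 kJ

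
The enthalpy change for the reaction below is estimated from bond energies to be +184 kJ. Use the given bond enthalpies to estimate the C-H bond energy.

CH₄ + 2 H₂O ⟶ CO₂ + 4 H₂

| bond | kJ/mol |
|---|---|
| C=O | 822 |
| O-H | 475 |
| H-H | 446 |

Let D be the C-H bond energy.
Σ(broken) = 4×D + 4×475 = 1900 + 4D
Σ(formed) = 2×822 + 4×446 = 3428
ΔH = Σ(broken) − Σ(formed) = (1900 + 4D) − (3428) = −1528 + 4D
Setting this equal to +184 kJ gives 4D = 1712, so D = 428 kJ/mol.

D(C-H) ≈ 428 kJ/mol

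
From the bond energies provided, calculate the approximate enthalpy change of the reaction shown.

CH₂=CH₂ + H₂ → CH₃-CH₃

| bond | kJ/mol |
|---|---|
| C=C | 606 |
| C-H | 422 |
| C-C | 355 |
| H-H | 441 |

Bonds broken (reactants):
  C-H: 4 × 422 = 1688
  C=C: 1 × 606 = 606
  H-H: 1 × 441 = 441
  Σ(broken) = 2735 kJ
Bonds formed (products):
  C-C: 1 × 355 = 355
  C-H: 6 × 422 = 2532
  Σ(formed) = 2887 kJ
ΔH = Σ(broken) − Σ(formed) = 2735 − 2887 = −152 kJ

ΔH ≈ −152 kJ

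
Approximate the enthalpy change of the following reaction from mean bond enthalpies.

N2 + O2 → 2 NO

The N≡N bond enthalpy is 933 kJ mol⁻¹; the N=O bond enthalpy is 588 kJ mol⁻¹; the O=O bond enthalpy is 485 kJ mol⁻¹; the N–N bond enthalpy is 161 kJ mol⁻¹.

Bonds broken (reactants):
  N≡N: 1 × 933 = 933
  O=O: 1 × 485 = 485
  Σ(broken) = 1418 kJ
Bonds formed (products):
  N=O: 2 × 588 = 1176
  Σ(formed) = 1176 kJ
ΔH = Σ(broken) − Σ(formed) = 1418 − 1176 = +242 kJ

ΔH ≈ +242 kJ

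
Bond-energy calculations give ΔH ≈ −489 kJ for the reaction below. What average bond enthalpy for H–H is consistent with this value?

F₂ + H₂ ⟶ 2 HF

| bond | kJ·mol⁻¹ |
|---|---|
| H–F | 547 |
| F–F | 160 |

Let D be the H–H bond energy.
Σ(broken) = 1×160 + 1×D = 160 + D
Σ(formed) = 2×547 = 1094
ΔH = Σ(broken) − Σ(formed) = (160 + D) − (1094) = −934 + D
Setting this equal to −489 kJ gives D = 445 kJ/mol.

D(H–H) ≈ 445 kJ/mol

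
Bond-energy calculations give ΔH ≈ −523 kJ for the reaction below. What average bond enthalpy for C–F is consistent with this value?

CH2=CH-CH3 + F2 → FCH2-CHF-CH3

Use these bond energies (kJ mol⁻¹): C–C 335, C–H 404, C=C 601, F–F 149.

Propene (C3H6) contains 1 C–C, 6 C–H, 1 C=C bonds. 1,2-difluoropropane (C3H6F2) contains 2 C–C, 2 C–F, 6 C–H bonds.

Let D be the C–F bond energy.
Σ(broken) = 1×335 + 6×404 + 1×601 + 1×149 = 3509
Σ(formed) = 2×335 + 2×D + 6×404 = 3094 + 2D
ΔH = Σ(broken) − Σ(formed) = (3509) − (3094 + 2D) = +415 − 2D
Setting this equal to −523 kJ gives 2D = 938, so D = 469 kJ/mol.

D(C–F) ≈ 469 kJ/mol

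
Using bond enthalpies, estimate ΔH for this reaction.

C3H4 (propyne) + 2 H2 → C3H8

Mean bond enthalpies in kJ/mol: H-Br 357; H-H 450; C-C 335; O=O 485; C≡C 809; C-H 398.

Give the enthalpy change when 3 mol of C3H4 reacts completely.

ΔH = −654 kJ

Bonds broken (reactants):
  C≡C: 1 × 809 = 809
  C-C: 1 × 335 = 335
  C-H: 4 × 398 = 1592
  H-H: 2 × 450 = 900
  Σ(broken) = 3636 kJ
Bonds formed (products):
  C-C: 2 × 335 = 670
  C-H: 8 × 398 = 3184
  Σ(formed) = 3854 kJ
ΔH = Σ(broken) − Σ(formed) = 3636 − 3854 = −218 kJ
For 3× the reaction as written: 3 × (−218) = −654 kJ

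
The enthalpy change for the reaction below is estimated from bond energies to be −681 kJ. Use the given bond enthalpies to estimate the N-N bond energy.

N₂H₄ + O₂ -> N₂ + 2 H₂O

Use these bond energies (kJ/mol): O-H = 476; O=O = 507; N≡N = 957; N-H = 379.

Let D be the N-N bond energy.
Σ(broken) = 4×379 + 1×D + 1×507 = 2023 + D
Σ(formed) = 1×957 + 4×476 = 2861
ΔH = Σ(broken) − Σ(formed) = (2023 + D) − (2861) = −838 + D
Setting this equal to −681 kJ gives D = 157 kJ/mol.

D(N-N) ≈ 157 kJ/mol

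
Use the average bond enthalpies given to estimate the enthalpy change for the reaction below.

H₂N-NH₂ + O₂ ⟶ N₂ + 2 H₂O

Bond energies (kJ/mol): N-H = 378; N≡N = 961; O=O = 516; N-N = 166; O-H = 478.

ΔH ≈ −679 kJ

Bonds broken (reactants):
  N-H: 4 × 378 = 1512
  N-N: 1 × 166 = 166
  O=O: 1 × 516 = 516
  Σ(broken) = 2194 kJ
Bonds formed (products):
  N≡N: 1 × 961 = 961
  O-H: 4 × 478 = 1912
  Σ(formed) = 2873 kJ
ΔH = Σ(broken) − Σ(formed) = 2194 − 2873 = −679 kJ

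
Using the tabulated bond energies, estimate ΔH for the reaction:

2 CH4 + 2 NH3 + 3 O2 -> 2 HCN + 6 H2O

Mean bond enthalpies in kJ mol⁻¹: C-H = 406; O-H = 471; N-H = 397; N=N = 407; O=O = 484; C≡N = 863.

Bonds broken (reactants):
  C-H: 8 × 406 = 3248
  N-H: 6 × 397 = 2382
  O=O: 3 × 484 = 1452
  Σ(broken) = 7082 kJ
Bonds formed (products):
  C≡N: 2 × 863 = 1726
  C-H: 2 × 406 = 812
  O-H: 12 × 471 = 5652
  Σ(formed) = 8190 kJ
ΔH = Σ(broken) − Σ(formed) = 7082 − 8190 = −1108 kJ

ΔH ≈ −1108 kJ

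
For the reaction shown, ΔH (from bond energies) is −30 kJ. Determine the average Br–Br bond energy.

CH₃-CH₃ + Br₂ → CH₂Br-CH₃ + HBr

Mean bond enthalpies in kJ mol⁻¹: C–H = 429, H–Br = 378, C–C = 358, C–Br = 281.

Let D be the Br–Br bond energy.
Σ(broken) = 1×D + 1×358 + 6×429 = 2932 + D
Σ(formed) = 1×281 + 1×358 + 5×429 + 1×378 = 3162
ΔH = Σ(broken) − Σ(formed) = (2932 + D) − (3162) = −230 + D
Setting this equal to −30 kJ gives D = 200 kJ/mol.

D(Br–Br) ≈ 200 kJ/mol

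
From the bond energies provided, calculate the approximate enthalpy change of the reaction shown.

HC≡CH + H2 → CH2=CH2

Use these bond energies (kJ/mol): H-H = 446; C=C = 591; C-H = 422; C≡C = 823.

ΔH ≈ −166 kJ

Bonds broken (reactants):
  C≡C: 1 × 823 = 823
  C-H: 2 × 422 = 844
  H-H: 1 × 446 = 446
  Σ(broken) = 2113 kJ
Bonds formed (products):
  C-H: 4 × 422 = 1688
  C=C: 1 × 591 = 591
  Σ(formed) = 2279 kJ
ΔH = Σ(broken) − Σ(formed) = 2113 − 2279 = −166 kJ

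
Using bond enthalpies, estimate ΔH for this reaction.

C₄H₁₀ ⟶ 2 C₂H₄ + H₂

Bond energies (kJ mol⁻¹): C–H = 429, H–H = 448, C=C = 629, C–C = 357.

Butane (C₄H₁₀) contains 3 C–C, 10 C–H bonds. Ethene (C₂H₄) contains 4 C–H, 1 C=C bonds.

ΔH ≈ +223 kJ

Bonds broken (reactants):
  C–C: 3 × 357 = 1071
  C–H: 10 × 429 = 4290
  Σ(broken) = 5361 kJ
Bonds formed (products):
  C–H: 8 × 429 = 3432
  C=C: 2 × 629 = 1258
  H–H: 1 × 448 = 448
  Σ(formed) = 5138 kJ
ΔH = Σ(broken) − Σ(formed) = 5361 − 5138 = +223 kJ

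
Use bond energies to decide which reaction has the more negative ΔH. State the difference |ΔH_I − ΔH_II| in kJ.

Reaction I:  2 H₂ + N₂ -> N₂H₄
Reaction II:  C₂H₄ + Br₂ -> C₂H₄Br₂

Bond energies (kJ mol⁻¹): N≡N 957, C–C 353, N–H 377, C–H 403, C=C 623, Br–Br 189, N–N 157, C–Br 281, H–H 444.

Reaction II, by 283 kJ

Reaction I:
  Bonds broken (reactants):
    H–H: 2 × 444 = 888
    N≡N: 1 × 957 = 957
    Σ(broken) = 1845 kJ
  Bonds formed (products):
    N–H: 4 × 377 = 1508
    N–N: 1 × 157 = 157
    Σ(formed) = 1665 kJ
  ΔH_I = 1845 − 1665 = +180 kJ
Reaction II:
  Bonds broken (reactants):
    Br–Br: 1 × 189 = 189
    C–H: 4 × 403 = 1612
    C=C: 1 × 623 = 623
    Σ(broken) = 2424 kJ
  Bonds formed (products):
    C–Br: 2 × 281 = 562
    C–C: 1 × 353 = 353
    C–H: 4 × 403 = 1612
    Σ(formed) = 2527 kJ
  ΔH_II = 2424 − 2527 = −103 kJ
ΔH_I − ΔH_II = +283 kJ, so reaction II has the more negative ΔH; |ΔH_I − ΔH_II| = 283 kJ.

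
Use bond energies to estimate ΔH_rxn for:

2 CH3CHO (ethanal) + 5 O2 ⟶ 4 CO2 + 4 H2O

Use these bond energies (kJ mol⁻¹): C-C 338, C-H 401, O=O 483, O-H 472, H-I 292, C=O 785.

Bonds broken (reactants):
  C-C: 2 × 338 = 676
  C-H: 8 × 401 = 3208
  C=O: 2 × 785 = 1570
  O=O: 5 × 483 = 2415
  Σ(broken) = 7869 kJ
Bonds formed (products):
  C=O: 8 × 785 = 6280
  O-H: 8 × 472 = 3776
  Σ(formed) = 10056 kJ
ΔH = Σ(broken) − Σ(formed) = 7869 − 10056 = −2187 kJ

ΔH ≈ −2187 kJ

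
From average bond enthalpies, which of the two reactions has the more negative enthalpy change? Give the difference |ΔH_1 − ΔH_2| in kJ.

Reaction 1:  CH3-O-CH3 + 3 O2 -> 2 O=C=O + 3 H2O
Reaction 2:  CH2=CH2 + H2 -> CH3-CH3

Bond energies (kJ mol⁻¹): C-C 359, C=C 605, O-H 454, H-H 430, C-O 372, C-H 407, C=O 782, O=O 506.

Reaction 1, by 1010 kJ

Reaction 1:
  Bonds broken (reactants):
    C-H: 6 × 407 = 2442
    C-O: 2 × 372 = 744
    O=O: 3 × 506 = 1518
    Σ(broken) = 4704 kJ
  Bonds formed (products):
    C=O: 4 × 782 = 3128
    O-H: 6 × 454 = 2724
    Σ(formed) = 5852 kJ
  ΔH_1 = 4704 − 5852 = −1148 kJ
Reaction 2:
  Bonds broken (reactants):
    C-H: 4 × 407 = 1628
    C=C: 1 × 605 = 605
    H-H: 1 × 430 = 430
    Σ(broken) = 2663 kJ
  Bonds formed (products):
    C-C: 1 × 359 = 359
    C-H: 6 × 407 = 2442
    Σ(formed) = 2801 kJ
  ΔH_2 = 2663 − 2801 = −138 kJ
ΔH_1 − ΔH_2 = −1010 kJ, so reaction 1 has the more negative ΔH; |ΔH_1 − ΔH_2| = 1010 kJ.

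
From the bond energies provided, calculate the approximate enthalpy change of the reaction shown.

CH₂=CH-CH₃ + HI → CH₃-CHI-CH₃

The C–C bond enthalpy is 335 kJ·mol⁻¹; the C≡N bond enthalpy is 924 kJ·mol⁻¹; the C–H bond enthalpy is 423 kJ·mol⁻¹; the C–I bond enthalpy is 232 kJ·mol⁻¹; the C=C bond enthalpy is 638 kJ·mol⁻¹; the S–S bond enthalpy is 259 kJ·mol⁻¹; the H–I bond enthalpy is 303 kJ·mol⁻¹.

Bonds broken (reactants):
  C–C: 1 × 335 = 335
  C–H: 6 × 423 = 2538
  C=C: 1 × 638 = 638
  H–I: 1 × 303 = 303
  Σ(broken) = 3814 kJ
Bonds formed (products):
  C–C: 2 × 335 = 670
  C–H: 7 × 423 = 2961
  C–I: 1 × 232 = 232
  Σ(formed) = 3863 kJ
ΔH = Σ(broken) − Σ(formed) = 3814 − 3863 = −49 kJ

ΔH ≈ −49 kJ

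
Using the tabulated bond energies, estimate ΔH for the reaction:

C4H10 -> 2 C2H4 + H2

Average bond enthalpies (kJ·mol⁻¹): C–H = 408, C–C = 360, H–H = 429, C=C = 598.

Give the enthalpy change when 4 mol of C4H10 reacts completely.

Bonds broken (reactants):
  C–C: 3 × 360 = 1080
  C–H: 10 × 408 = 4080
  Σ(broken) = 5160 kJ
Bonds formed (products):
  C–H: 8 × 408 = 3264
  C=C: 2 × 598 = 1196
  H–H: 1 × 429 = 429
  Σ(formed) = 4889 kJ
ΔH = Σ(broken) − Σ(formed) = 5160 − 4889 = +271 kJ
For 4× the reaction as written: 4 × (+271) = +1084 kJ

ΔH = +1084 kJ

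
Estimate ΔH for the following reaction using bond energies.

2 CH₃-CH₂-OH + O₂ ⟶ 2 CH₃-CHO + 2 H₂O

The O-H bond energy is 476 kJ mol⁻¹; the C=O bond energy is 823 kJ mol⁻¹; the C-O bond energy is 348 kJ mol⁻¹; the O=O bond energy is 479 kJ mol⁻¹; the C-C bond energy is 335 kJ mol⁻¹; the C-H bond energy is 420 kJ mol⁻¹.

Bonds broken (reactants):
  C-C: 2 × 335 = 670
  C-H: 10 × 420 = 4200
  C-O: 2 × 348 = 696
  O-H: 2 × 476 = 952
  O=O: 1 × 479 = 479
  Σ(broken) = 6997 kJ
Bonds formed (products):
  C-C: 2 × 335 = 670
  C-H: 8 × 420 = 3360
  C=O: 2 × 823 = 1646
  O-H: 4 × 476 = 1904
  Σ(formed) = 7580 kJ
ΔH = Σ(broken) − Σ(formed) = 6997 − 7580 = −583 kJ

ΔH ≈ −583 kJ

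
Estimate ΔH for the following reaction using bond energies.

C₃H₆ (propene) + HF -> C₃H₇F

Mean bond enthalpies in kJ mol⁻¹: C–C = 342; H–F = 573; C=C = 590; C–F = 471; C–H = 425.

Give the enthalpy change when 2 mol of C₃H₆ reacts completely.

ΔH = −150 kJ

Bonds broken (reactants):
  C–C: 1 × 342 = 342
  C–H: 6 × 425 = 2550
  C=C: 1 × 590 = 590
  H–F: 1 × 573 = 573
  Σ(broken) = 4055 kJ
Bonds formed (products):
  C–C: 2 × 342 = 684
  C–F: 1 × 471 = 471
  C–H: 7 × 425 = 2975
  Σ(formed) = 4130 kJ
ΔH = Σ(broken) − Σ(formed) = 4055 − 4130 = −75 kJ
For 2× the reaction as written: 2 × (−75) = −150 kJ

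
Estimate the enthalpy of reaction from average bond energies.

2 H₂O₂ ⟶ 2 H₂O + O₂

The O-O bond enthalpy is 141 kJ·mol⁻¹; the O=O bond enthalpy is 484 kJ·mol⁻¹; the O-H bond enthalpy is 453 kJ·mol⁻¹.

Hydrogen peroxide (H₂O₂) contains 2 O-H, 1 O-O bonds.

ΔH ≈ −202 kJ

Bonds broken (reactants):
  O-H: 4 × 453 = 1812
  O-O: 2 × 141 = 282
  Σ(broken) = 2094 kJ
Bonds formed (products):
  O-H: 4 × 453 = 1812
  O=O: 1 × 484 = 484
  Σ(formed) = 2296 kJ
ΔH = Σ(broken) − Σ(formed) = 2094 − 2296 = −202 kJ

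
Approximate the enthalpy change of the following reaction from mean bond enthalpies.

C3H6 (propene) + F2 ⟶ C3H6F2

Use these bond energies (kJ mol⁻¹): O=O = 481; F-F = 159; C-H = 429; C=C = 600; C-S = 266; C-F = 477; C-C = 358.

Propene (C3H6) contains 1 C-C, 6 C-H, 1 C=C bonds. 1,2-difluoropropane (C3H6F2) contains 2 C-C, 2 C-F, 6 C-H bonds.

Bonds broken (reactants):
  C-C: 1 × 358 = 358
  C-H: 6 × 429 = 2574
  C=C: 1 × 600 = 600
  F-F: 1 × 159 = 159
  Σ(broken) = 3691 kJ
Bonds formed (products):
  C-C: 2 × 358 = 716
  C-F: 2 × 477 = 954
  C-H: 6 × 429 = 2574
  Σ(formed) = 4244 kJ
ΔH = Σ(broken) − Σ(formed) = 3691 − 4244 = −553 kJ

ΔH ≈ −553 kJ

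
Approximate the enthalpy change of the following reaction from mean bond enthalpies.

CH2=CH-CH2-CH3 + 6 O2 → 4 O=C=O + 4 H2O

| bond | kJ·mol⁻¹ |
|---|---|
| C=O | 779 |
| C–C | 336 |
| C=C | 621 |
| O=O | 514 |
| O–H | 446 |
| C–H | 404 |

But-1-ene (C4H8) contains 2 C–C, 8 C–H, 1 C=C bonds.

ΔH ≈ −2191 kJ

Bonds broken (reactants):
  C–C: 2 × 336 = 672
  C–H: 8 × 404 = 3232
  C=C: 1 × 621 = 621
  O=O: 6 × 514 = 3084
  Σ(broken) = 7609 kJ
Bonds formed (products):
  C=O: 8 × 779 = 6232
  O–H: 8 × 446 = 3568
  Σ(formed) = 9800 kJ
ΔH = Σ(broken) − Σ(formed) = 7609 − 9800 = −2191 kJ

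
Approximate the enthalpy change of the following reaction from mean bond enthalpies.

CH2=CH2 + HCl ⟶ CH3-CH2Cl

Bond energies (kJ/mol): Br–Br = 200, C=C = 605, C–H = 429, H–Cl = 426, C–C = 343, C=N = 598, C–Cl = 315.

Bonds broken (reactants):
  C–H: 4 × 429 = 1716
  C=C: 1 × 605 = 605
  H–Cl: 1 × 426 = 426
  Σ(broken) = 2747 kJ
Bonds formed (products):
  C–C: 1 × 343 = 343
  C–Cl: 1 × 315 = 315
  C–H: 5 × 429 = 2145
  Σ(formed) = 2803 kJ
ΔH = Σ(broken) − Σ(formed) = 2747 − 2803 = −56 kJ

ΔH ≈ −56 kJ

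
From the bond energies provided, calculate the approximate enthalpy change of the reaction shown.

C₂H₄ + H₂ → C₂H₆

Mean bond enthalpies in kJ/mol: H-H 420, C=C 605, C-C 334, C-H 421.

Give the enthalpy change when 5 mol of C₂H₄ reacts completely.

Bonds broken (reactants):
  C-H: 4 × 421 = 1684
  C=C: 1 × 605 = 605
  H-H: 1 × 420 = 420
  Σ(broken) = 2709 kJ
Bonds formed (products):
  C-C: 1 × 334 = 334
  C-H: 6 × 421 = 2526
  Σ(formed) = 2860 kJ
ΔH = Σ(broken) − Σ(formed) = 2709 − 2860 = −151 kJ
For 5× the reaction as written: 5 × (−151) = −755 kJ

ΔH = −755 kJ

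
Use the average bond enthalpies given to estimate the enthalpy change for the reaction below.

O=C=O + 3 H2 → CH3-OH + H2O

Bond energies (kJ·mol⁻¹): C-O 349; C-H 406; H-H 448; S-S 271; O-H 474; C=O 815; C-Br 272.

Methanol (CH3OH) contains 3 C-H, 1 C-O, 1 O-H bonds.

Bonds broken (reactants):
  C=O: 2 × 815 = 1630
  H-H: 3 × 448 = 1344
  Σ(broken) = 2974 kJ
Bonds formed (products):
  C-H: 3 × 406 = 1218
  C-O: 1 × 349 = 349
  O-H: 3 × 474 = 1422
  Σ(formed) = 2989 kJ
ΔH = Σ(broken) − Σ(formed) = 2974 − 2989 = −15 kJ

ΔH ≈ −15 kJ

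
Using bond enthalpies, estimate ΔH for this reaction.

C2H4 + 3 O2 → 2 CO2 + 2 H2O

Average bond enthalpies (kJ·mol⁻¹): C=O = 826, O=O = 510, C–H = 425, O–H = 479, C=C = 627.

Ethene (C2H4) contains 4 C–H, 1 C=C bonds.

ΔH ≈ −1363 kJ

Bonds broken (reactants):
  C–H: 4 × 425 = 1700
  C=C: 1 × 627 = 627
  O=O: 3 × 510 = 1530
  Σ(broken) = 3857 kJ
Bonds formed (products):
  C=O: 4 × 826 = 3304
  O–H: 4 × 479 = 1916
  Σ(formed) = 5220 kJ
ΔH = Σ(broken) − Σ(formed) = 3857 − 5220 = −1363 kJ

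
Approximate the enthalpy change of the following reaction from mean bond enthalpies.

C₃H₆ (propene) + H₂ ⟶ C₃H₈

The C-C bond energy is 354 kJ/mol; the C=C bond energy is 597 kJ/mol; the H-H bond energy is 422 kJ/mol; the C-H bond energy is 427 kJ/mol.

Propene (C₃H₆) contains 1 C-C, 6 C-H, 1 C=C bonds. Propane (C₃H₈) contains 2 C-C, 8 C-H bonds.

ΔH ≈ −189 kJ

Bonds broken (reactants):
  C-C: 1 × 354 = 354
  C-H: 6 × 427 = 2562
  C=C: 1 × 597 = 597
  H-H: 1 × 422 = 422
  Σ(broken) = 3935 kJ
Bonds formed (products):
  C-C: 2 × 354 = 708
  C-H: 8 × 427 = 3416
  Σ(formed) = 4124 kJ
ΔH = Σ(broken) − Σ(formed) = 3935 − 4124 = −189 kJ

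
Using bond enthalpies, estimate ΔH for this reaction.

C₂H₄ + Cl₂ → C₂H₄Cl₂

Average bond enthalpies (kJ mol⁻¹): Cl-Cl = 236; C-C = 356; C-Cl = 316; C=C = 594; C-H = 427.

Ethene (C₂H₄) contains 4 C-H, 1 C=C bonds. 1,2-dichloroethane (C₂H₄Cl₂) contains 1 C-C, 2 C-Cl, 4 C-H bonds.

Bonds broken (reactants):
  C-H: 4 × 427 = 1708
  C=C: 1 × 594 = 594
  Cl-Cl: 1 × 236 = 236
  Σ(broken) = 2538 kJ
Bonds formed (products):
  C-C: 1 × 356 = 356
  C-Cl: 2 × 316 = 632
  C-H: 4 × 427 = 1708
  Σ(formed) = 2696 kJ
ΔH = Σ(broken) − Σ(formed) = 2538 − 2696 = −158 kJ

ΔH ≈ −158 kJ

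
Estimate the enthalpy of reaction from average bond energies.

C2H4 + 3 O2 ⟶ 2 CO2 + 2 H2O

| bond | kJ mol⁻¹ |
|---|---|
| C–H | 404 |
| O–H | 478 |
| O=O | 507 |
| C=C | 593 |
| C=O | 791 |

ΔH ≈ −1346 kJ

Bonds broken (reactants):
  C–H: 4 × 404 = 1616
  C=C: 1 × 593 = 593
  O=O: 3 × 507 = 1521
  Σ(broken) = 3730 kJ
Bonds formed (products):
  C=O: 4 × 791 = 3164
  O–H: 4 × 478 = 1912
  Σ(formed) = 5076 kJ
ΔH = Σ(broken) − Σ(formed) = 3730 − 5076 = −1346 kJ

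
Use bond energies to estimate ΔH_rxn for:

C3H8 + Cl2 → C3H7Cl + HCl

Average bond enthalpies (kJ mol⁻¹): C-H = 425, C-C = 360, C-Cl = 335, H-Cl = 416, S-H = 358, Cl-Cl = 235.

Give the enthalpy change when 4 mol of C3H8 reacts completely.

Bonds broken (reactants):
  C-C: 2 × 360 = 720
  C-H: 8 × 425 = 3400
  Cl-Cl: 1 × 235 = 235
  Σ(broken) = 4355 kJ
Bonds formed (products):
  C-C: 2 × 360 = 720
  C-Cl: 1 × 335 = 335
  C-H: 7 × 425 = 2975
  H-Cl: 1 × 416 = 416
  Σ(formed) = 4446 kJ
ΔH = Σ(broken) − Σ(formed) = 4355 − 4446 = −91 kJ
For 4× the reaction as written: 4 × (−91) = −364 kJ

ΔH = −364 kJ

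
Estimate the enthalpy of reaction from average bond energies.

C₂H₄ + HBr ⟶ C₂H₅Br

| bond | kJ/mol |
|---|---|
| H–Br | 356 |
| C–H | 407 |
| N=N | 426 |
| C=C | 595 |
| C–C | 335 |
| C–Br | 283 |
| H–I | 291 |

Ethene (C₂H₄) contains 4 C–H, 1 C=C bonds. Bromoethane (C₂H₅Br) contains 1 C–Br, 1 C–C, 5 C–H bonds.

Bonds broken (reactants):
  C–H: 4 × 407 = 1628
  C=C: 1 × 595 = 595
  H–Br: 1 × 356 = 356
  Σ(broken) = 2579 kJ
Bonds formed (products):
  C–Br: 1 × 283 = 283
  C–C: 1 × 335 = 335
  C–H: 5 × 407 = 2035
  Σ(formed) = 2653 kJ
ΔH = Σ(broken) − Σ(formed) = 2579 − 2653 = −74 kJ

ΔH ≈ −74 kJ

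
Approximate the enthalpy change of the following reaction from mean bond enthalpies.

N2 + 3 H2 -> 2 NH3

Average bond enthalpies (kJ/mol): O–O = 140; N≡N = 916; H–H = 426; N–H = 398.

Bonds broken (reactants):
  H–H: 3 × 426 = 1278
  N≡N: 1 × 916 = 916
  Σ(broken) = 2194 kJ
Bonds formed (products):
  N–H: 6 × 398 = 2388
  Σ(formed) = 2388 kJ
ΔH = Σ(broken) − Σ(formed) = 2194 − 2388 = −194 kJ

ΔH ≈ −194 kJ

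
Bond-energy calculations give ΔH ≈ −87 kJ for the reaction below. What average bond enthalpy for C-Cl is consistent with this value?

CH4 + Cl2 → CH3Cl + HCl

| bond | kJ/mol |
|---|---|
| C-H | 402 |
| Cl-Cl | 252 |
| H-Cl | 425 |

Let D be the C-Cl bond energy.
Σ(broken) = 4×402 + 1×252 = 1860
Σ(formed) = 1×D + 3×402 + 1×425 = 1631 + D
ΔH = Σ(broken) − Σ(formed) = (1860) − (1631 + D) = +229 − D
Setting this equal to −87 kJ gives D = 316 kJ/mol.

D(C-Cl) ≈ 316 kJ/mol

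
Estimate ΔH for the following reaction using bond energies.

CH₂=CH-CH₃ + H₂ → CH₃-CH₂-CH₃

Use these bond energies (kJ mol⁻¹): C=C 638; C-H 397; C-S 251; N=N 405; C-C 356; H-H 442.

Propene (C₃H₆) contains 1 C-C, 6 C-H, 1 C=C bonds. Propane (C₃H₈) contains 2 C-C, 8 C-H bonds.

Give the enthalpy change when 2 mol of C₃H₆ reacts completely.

Bonds broken (reactants):
  C-C: 1 × 356 = 356
  C-H: 6 × 397 = 2382
  C=C: 1 × 638 = 638
  H-H: 1 × 442 = 442
  Σ(broken) = 3818 kJ
Bonds formed (products):
  C-C: 2 × 356 = 712
  C-H: 8 × 397 = 3176
  Σ(formed) = 3888 kJ
ΔH = Σ(broken) − Σ(formed) = 3818 − 3888 = −70 kJ
For 2× the reaction as written: 2 × (−70) = −140 kJ

ΔH = −140 kJ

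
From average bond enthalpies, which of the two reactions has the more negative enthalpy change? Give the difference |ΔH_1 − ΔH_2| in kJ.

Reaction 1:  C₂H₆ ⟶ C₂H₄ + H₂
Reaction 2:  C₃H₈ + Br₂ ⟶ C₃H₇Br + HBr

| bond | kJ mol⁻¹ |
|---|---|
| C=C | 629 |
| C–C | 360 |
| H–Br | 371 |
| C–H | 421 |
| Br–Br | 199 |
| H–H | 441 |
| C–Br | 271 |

Reaction 1:
  Bonds broken (reactants):
    C–C: 1 × 360 = 360
    C–H: 6 × 421 = 2526
    Σ(broken) = 2886 kJ
  Bonds formed (products):
    C–H: 4 × 421 = 1684
    C=C: 1 × 629 = 629
    H–H: 1 × 441 = 441
    Σ(formed) = 2754 kJ
  ΔH_1 = 2886 − 2754 = +132 kJ
Reaction 2:
  Bonds broken (reactants):
    Br–Br: 1 × 199 = 199
    C–C: 2 × 360 = 720
    C–H: 8 × 421 = 3368
    Σ(broken) = 4287 kJ
  Bonds formed (products):
    C–Br: 1 × 271 = 271
    C–C: 2 × 360 = 720
    C–H: 7 × 421 = 2947
    H–Br: 1 × 371 = 371
    Σ(formed) = 4309 kJ
  ΔH_2 = 4287 − 4309 = −22 kJ
ΔH_1 − ΔH_2 = +154 kJ, so reaction 2 has the more negative ΔH; |ΔH_1 − ΔH_2| = 154 kJ.

Reaction 2, by 154 kJ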